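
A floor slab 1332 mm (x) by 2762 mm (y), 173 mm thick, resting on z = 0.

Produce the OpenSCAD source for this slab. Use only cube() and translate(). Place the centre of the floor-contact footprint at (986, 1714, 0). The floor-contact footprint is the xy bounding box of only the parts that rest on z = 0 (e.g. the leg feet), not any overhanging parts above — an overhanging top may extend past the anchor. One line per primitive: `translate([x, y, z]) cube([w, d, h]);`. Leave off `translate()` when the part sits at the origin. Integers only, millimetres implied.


translate([320, 333, 0]) cube([1332, 2762, 173]);


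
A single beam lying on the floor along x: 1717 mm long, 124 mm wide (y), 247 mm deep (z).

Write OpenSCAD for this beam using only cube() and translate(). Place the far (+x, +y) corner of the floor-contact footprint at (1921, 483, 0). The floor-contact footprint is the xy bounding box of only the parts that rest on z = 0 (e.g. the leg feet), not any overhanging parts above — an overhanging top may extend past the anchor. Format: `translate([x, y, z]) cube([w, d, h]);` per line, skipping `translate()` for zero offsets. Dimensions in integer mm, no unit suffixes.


translate([204, 359, 0]) cube([1717, 124, 247]);


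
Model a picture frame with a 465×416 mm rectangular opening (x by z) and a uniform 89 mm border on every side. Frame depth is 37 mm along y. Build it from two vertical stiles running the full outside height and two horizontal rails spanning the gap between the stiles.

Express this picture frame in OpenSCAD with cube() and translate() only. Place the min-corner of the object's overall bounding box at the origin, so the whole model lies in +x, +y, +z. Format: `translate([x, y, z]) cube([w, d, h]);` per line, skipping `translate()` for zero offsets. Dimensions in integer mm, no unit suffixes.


cube([89, 37, 594]);
translate([554, 0, 0]) cube([89, 37, 594]);
translate([89, 0, 0]) cube([465, 37, 89]);
translate([89, 0, 505]) cube([465, 37, 89]);


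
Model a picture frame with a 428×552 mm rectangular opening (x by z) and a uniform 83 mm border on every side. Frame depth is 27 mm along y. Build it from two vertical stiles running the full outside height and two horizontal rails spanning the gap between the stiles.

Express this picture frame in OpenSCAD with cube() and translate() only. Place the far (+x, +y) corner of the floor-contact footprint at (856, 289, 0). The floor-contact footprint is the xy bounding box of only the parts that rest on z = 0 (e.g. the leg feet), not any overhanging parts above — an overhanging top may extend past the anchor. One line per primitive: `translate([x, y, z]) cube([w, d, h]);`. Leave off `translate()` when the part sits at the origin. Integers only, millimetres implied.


translate([262, 262, 0]) cube([83, 27, 718]);
translate([773, 262, 0]) cube([83, 27, 718]);
translate([345, 262, 0]) cube([428, 27, 83]);
translate([345, 262, 635]) cube([428, 27, 83]);


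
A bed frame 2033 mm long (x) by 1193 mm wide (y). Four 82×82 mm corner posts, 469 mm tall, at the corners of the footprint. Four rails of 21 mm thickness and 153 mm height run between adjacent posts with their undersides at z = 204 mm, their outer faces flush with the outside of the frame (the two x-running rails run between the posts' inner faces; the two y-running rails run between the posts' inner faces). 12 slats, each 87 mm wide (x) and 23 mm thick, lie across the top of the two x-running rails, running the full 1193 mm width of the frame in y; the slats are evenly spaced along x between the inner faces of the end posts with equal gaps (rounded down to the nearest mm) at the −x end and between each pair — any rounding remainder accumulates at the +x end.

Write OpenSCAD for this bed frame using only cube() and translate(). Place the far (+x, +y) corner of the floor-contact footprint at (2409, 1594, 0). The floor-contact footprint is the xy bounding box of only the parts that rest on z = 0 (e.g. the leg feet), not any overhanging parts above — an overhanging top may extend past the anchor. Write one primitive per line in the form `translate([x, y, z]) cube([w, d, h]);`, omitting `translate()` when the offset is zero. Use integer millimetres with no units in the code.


// slat z = rail_z + rail_h = 204 + 153 = 357
// slat gap = ⌊(1869 − 12·87) / 13⌋ = 63
translate([376, 401, 0]) cube([82, 82, 469]);
translate([376, 1512, 0]) cube([82, 82, 469]);
translate([2327, 401, 0]) cube([82, 82, 469]);
translate([2327, 1512, 0]) cube([82, 82, 469]);
translate([458, 401, 204]) cube([1869, 21, 153]);
translate([458, 1573, 204]) cube([1869, 21, 153]);
translate([376, 483, 204]) cube([21, 1029, 153]);
translate([2388, 483, 204]) cube([21, 1029, 153]);
translate([521, 401, 357]) cube([87, 1193, 23]);
translate([671, 401, 357]) cube([87, 1193, 23]);
translate([821, 401, 357]) cube([87, 1193, 23]);
translate([971, 401, 357]) cube([87, 1193, 23]);
translate([1121, 401, 357]) cube([87, 1193, 23]);
translate([1271, 401, 357]) cube([87, 1193, 23]);
translate([1421, 401, 357]) cube([87, 1193, 23]);
translate([1571, 401, 357]) cube([87, 1193, 23]);
translate([1721, 401, 357]) cube([87, 1193, 23]);
translate([1871, 401, 357]) cube([87, 1193, 23]);
translate([2021, 401, 357]) cube([87, 1193, 23]);
translate([2171, 401, 357]) cube([87, 1193, 23]);


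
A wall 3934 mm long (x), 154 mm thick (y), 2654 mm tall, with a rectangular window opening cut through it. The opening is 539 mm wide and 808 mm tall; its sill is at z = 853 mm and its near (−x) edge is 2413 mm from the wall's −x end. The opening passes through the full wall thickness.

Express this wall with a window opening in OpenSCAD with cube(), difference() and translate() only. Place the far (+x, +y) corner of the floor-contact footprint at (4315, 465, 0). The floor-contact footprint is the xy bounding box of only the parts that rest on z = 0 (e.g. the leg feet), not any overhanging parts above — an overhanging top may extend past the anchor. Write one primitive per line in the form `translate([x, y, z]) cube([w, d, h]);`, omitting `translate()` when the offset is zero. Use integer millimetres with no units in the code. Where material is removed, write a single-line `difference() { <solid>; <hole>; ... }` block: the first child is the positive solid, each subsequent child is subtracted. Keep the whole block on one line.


difference() { translate([381, 311, 0]) cube([3934, 154, 2654]); translate([2794, 311, 853]) cube([539, 154, 808]); }


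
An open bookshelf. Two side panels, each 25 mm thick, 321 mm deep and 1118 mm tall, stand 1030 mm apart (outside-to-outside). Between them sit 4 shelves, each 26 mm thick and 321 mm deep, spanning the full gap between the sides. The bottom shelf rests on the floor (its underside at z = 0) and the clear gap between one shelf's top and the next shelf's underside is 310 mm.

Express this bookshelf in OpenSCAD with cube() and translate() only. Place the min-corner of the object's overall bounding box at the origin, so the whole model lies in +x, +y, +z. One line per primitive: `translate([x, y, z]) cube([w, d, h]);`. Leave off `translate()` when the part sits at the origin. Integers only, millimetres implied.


cube([25, 321, 1118]);
translate([1005, 0, 0]) cube([25, 321, 1118]);
translate([25, 0, 0]) cube([980, 321, 26]);
translate([25, 0, 336]) cube([980, 321, 26]);
translate([25, 0, 672]) cube([980, 321, 26]);
translate([25, 0, 1008]) cube([980, 321, 26]);


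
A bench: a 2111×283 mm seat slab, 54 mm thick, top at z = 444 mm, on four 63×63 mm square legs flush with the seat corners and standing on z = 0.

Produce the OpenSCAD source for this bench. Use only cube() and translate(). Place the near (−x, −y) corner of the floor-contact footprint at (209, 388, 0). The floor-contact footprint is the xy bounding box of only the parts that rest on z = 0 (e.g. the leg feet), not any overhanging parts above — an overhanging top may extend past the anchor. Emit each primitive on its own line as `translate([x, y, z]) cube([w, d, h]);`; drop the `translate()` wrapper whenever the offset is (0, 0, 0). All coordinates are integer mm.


// leg_h = 444 − 54 = 390
translate([209, 388, 390]) cube([2111, 283, 54]);
translate([209, 388, 0]) cube([63, 63, 390]);
translate([209, 608, 0]) cube([63, 63, 390]);
translate([2257, 388, 0]) cube([63, 63, 390]);
translate([2257, 608, 0]) cube([63, 63, 390]);


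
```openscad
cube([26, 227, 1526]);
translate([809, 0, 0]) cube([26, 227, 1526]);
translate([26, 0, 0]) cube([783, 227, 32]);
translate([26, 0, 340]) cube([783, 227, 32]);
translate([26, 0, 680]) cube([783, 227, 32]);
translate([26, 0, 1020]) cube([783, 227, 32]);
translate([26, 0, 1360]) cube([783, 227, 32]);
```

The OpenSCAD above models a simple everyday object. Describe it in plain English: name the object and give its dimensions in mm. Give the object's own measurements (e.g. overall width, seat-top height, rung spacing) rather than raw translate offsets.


An open bookshelf. Two side panels, each 26 mm thick, 227 mm deep and 1526 mm tall, stand 835 mm apart (outside-to-outside). Between them sit 5 shelves, each 32 mm thick and 227 mm deep, spanning the full gap between the sides. The bottom shelf rests on the floor (its underside at z = 0) and the clear gap between one shelf's top and the next shelf's underside is 308 mm.


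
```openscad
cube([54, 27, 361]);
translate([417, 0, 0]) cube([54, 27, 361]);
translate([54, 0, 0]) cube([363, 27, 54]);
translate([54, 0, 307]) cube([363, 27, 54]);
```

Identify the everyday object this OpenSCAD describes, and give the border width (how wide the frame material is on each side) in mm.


A picture frame. The border width is 54 mm.

Four thin pieces enclosing a rectangular opening — a picture frame. The two full-height stiles are 361 mm tall; the top rail sits at z = 307 and is 54 mm tall, so the border above the opening is 361 − 307 = 54 mm, matching the stile x-width.


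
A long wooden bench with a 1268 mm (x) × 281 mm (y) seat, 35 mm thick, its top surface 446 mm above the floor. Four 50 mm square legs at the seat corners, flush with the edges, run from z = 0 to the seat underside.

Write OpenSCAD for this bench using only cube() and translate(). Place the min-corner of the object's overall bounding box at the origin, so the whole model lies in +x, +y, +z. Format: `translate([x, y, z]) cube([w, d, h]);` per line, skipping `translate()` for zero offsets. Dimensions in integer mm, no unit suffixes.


translate([0, 0, 411]) cube([1268, 281, 35]);
cube([50, 50, 411]);
translate([0, 231, 0]) cube([50, 50, 411]);
translate([1218, 0, 0]) cube([50, 50, 411]);
translate([1218, 231, 0]) cube([50, 50, 411]);


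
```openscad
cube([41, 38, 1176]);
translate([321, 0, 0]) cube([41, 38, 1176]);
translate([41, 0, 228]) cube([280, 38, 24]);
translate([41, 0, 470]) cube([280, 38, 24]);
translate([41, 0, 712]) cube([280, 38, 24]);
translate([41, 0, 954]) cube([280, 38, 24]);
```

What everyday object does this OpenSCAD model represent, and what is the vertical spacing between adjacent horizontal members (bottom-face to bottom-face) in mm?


A ladder. The rung spacing is 242 mm.

Two tall 41×38 posts with 4 short bars between them — a ladder. Adjacent rungs sit at z = 228 and z = 470, so the spacing is 470 − 228 = 242 mm.


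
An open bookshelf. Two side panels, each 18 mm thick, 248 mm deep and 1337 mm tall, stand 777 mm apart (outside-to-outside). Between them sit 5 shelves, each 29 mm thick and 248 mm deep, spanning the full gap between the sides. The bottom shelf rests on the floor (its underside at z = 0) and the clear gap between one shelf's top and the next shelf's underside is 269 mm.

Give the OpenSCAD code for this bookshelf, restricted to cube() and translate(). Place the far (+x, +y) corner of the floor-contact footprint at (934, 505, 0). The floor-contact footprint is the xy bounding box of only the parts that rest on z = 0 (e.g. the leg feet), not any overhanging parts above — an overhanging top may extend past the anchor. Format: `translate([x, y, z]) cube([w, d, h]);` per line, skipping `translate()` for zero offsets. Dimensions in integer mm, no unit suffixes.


translate([157, 257, 0]) cube([18, 248, 1337]);
translate([916, 257, 0]) cube([18, 248, 1337]);
translate([175, 257, 0]) cube([741, 248, 29]);
translate([175, 257, 298]) cube([741, 248, 29]);
translate([175, 257, 596]) cube([741, 248, 29]);
translate([175, 257, 894]) cube([741, 248, 29]);
translate([175, 257, 1192]) cube([741, 248, 29]);


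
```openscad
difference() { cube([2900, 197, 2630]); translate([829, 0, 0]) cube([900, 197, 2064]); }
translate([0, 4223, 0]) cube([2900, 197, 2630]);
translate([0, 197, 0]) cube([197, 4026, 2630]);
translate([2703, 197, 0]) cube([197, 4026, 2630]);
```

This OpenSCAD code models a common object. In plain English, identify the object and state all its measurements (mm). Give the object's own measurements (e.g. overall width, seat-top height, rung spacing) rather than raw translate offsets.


A single room: four walls, each 2630 mm tall and 197 mm thick, enclosing an outside footprint 2900×4420 mm (x × y), no floor or roof. The front and back walls (−y and +y sides) run the full x-width; the side walls fit between their inner faces. A door opening 900 mm wide and 2064 mm tall is cut through the front wall from the floor up, its −x edge 829 mm from the wall's −x end.


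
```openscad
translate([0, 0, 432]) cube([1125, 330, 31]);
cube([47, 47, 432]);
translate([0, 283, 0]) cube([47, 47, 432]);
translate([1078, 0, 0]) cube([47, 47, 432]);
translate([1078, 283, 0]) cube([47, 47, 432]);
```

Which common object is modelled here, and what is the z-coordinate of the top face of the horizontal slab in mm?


A bench. The seat-top height is 463 mm.

A long slab on four corner posts — a bench. The slab sits at z = 432 with thickness 31, so the top is 432 + 31 = 463 mm.


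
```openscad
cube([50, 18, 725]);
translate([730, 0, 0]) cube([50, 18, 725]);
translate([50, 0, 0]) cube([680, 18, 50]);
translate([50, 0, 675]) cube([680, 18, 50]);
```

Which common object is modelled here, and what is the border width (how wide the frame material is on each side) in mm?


A picture frame. The border width is 50 mm.

Four thin pieces enclosing a rectangular opening — a picture frame. The two full-height stiles are 725 mm tall; the top rail sits at z = 675 and is 50 mm tall, so the border above the opening is 725 − 675 = 50 mm, matching the stile x-width.


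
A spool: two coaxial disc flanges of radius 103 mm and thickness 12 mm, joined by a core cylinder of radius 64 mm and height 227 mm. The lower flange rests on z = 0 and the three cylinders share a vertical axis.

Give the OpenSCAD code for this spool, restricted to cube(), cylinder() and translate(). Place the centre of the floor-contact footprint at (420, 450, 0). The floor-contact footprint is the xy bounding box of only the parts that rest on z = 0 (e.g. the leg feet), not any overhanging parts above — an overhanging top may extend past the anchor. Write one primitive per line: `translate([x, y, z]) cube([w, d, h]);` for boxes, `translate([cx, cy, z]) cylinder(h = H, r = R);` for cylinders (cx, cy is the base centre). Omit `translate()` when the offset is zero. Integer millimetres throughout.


translate([420, 450, 0]) cylinder(h = 12, r = 103);
translate([420, 450, 12]) cylinder(h = 227, r = 64);
translate([420, 450, 239]) cylinder(h = 12, r = 103);


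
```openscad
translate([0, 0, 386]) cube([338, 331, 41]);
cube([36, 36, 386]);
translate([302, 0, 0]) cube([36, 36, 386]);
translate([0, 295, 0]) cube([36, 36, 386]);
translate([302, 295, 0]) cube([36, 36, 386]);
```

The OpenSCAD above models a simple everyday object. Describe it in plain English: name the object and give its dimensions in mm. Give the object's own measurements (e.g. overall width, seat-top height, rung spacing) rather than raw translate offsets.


A simple wooden stool: a rectangular seat 338 mm (x) by 331 mm (y), 41 mm thick, top face at z = 427 mm, on four square legs, each 36×36 mm in cross-section. The legs rest on z = 0, each flush with a corner of the seat.


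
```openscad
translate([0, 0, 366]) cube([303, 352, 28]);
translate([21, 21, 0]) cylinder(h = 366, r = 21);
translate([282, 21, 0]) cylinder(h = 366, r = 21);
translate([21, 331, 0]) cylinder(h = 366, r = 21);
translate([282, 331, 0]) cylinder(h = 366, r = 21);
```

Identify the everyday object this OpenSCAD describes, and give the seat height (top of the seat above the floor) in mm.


A stool. The seat height is 394 mm.

A 303×352×28 slab at z = 366 on four corner cylinders — a stool. The seat top is 366 + 28 = 394 mm.


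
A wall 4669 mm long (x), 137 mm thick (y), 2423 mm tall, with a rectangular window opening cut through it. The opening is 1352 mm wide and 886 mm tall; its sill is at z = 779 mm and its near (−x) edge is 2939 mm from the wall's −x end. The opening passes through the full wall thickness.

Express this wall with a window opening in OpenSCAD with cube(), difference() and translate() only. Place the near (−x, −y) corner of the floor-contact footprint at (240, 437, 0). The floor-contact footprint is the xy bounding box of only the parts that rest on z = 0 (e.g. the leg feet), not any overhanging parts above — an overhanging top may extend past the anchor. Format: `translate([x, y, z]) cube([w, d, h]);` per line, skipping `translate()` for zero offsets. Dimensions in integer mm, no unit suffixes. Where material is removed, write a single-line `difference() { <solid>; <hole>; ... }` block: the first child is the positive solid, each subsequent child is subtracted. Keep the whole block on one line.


difference() { translate([240, 437, 0]) cube([4669, 137, 2423]); translate([3179, 437, 779]) cube([1352, 137, 886]); }


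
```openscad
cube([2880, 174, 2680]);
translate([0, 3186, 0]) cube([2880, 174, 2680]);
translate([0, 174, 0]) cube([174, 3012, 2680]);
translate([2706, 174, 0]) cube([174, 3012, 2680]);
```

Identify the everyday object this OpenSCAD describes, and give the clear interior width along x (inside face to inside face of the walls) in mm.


A house (or room) frame. The interior width is 2532 mm.

Four 2680 mm walls enclosing a rectangle with no floor or roof — a room or house frame. Outside width is 2880 mm and wall thickness is 174 mm, so the interior width is 2880 − 2 × 174 = 2532 mm.


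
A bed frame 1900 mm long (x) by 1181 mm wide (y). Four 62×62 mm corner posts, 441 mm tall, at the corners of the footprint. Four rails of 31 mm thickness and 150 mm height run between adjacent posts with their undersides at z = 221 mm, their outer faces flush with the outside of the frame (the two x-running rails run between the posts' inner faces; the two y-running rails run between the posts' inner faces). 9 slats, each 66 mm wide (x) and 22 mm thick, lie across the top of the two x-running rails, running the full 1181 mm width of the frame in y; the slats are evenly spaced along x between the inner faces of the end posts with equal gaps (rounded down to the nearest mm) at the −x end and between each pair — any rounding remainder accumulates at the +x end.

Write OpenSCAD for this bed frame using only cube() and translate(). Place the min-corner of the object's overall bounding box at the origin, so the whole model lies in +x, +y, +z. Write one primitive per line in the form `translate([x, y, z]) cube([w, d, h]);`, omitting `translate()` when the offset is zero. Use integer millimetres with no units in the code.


cube([62, 62, 441]);
translate([0, 1119, 0]) cube([62, 62, 441]);
translate([1838, 0, 0]) cube([62, 62, 441]);
translate([1838, 1119, 0]) cube([62, 62, 441]);
translate([62, 0, 221]) cube([1776, 31, 150]);
translate([62, 1150, 221]) cube([1776, 31, 150]);
translate([0, 62, 221]) cube([31, 1057, 150]);
translate([1869, 62, 221]) cube([31, 1057, 150]);
translate([180, 0, 371]) cube([66, 1181, 22]);
translate([364, 0, 371]) cube([66, 1181, 22]);
translate([548, 0, 371]) cube([66, 1181, 22]);
translate([732, 0, 371]) cube([66, 1181, 22]);
translate([916, 0, 371]) cube([66, 1181, 22]);
translate([1100, 0, 371]) cube([66, 1181, 22]);
translate([1284, 0, 371]) cube([66, 1181, 22]);
translate([1468, 0, 371]) cube([66, 1181, 22]);
translate([1652, 0, 371]) cube([66, 1181, 22]);


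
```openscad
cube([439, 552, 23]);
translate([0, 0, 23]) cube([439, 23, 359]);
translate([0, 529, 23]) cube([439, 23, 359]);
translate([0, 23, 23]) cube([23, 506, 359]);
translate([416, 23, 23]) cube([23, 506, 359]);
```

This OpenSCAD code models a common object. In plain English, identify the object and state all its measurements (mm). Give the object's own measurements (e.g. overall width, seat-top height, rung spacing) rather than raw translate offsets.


An open-topped rectangular box: outside dimensions 439×552×382 mm, with a uniform wall and base thickness of 23 mm. The base is a full 439×552 slab on the floor; four walls sit on top of the base. The front and back walls (the −y and +y sides) span the full width; the two side walls fit between them.


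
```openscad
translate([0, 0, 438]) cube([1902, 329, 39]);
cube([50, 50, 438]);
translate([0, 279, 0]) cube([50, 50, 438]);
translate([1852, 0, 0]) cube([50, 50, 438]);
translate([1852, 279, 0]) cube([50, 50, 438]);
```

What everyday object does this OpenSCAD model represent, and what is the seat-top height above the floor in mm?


A bench. The seat-top height is 477 mm.

A long slab on four corner posts — a bench. The slab sits at z = 438 with thickness 39, so the top is 438 + 39 = 477 mm.


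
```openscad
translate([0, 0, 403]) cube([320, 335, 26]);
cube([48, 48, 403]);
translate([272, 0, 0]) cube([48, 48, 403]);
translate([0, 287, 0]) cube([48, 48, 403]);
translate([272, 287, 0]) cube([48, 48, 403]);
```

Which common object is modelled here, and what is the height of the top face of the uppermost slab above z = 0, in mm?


A stool. The seat height is 429 mm.

A 320×335×26 slab at z = 403 on four corner posts — a stool. The seat top is 403 + 26 = 429 mm.


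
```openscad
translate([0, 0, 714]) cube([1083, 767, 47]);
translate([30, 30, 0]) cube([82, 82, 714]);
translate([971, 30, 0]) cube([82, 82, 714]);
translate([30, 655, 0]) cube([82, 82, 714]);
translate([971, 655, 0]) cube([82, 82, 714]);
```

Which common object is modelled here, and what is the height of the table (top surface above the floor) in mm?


A table. The table height is 761 mm.

A 1083×767×47 slab sits at z = 714 on four 82 mm square posts — a table. The top surface is at 714 + 47 = 761 mm.


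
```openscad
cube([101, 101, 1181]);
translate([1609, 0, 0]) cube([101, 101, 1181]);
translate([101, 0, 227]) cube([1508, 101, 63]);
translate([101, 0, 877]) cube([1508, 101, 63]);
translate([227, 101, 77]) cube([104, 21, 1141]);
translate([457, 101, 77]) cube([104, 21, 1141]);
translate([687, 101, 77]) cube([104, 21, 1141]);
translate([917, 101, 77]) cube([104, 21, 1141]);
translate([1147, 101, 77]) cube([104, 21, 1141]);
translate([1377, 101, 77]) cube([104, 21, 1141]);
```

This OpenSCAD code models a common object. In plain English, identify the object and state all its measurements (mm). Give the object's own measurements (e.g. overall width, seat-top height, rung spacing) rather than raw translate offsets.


A fence section. Two 101×101 mm posts, 1181 mm tall, stand on the floor with a clear span of 1508 mm between their inner faces. Two horizontal rails of 101×63 mm section span the gap between the posts with their undersides at z = 227 mm and z = 877 mm, flush with the posts' −y face. 6 pickets, each 104 mm wide, 21 mm thick and 1141 mm tall, are fixed to the +y face of the rails with their bottoms at z = 77 mm, spaced across the span with a 126 mm gap after the −x post and between neighbouring pickets, with 128 mm left before the +x post.


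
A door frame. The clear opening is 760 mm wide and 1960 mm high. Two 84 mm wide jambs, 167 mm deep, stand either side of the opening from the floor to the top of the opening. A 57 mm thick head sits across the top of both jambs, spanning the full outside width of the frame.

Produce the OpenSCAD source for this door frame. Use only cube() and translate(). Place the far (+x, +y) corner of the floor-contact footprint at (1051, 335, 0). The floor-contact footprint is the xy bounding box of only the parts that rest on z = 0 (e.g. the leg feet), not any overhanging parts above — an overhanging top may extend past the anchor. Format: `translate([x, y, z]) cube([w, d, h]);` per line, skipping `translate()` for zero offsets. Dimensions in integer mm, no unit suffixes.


translate([123, 168, 0]) cube([84, 167, 1960]);
translate([967, 168, 0]) cube([84, 167, 1960]);
translate([123, 168, 1960]) cube([928, 167, 57]);


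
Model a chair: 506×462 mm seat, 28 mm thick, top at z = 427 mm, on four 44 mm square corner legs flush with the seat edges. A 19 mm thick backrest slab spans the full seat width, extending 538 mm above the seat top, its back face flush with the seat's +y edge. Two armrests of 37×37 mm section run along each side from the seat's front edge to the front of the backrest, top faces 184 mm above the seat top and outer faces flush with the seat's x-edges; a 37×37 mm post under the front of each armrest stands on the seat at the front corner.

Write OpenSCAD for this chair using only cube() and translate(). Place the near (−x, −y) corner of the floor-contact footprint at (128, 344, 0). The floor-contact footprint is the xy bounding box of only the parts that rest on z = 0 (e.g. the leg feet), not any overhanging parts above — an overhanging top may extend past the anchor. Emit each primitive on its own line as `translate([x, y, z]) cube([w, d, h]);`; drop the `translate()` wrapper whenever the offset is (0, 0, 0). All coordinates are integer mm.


translate([128, 344, 399]) cube([506, 462, 28]);
translate([128, 344, 0]) cube([44, 44, 399]);
translate([590, 344, 0]) cube([44, 44, 399]);
translate([128, 762, 0]) cube([44, 44, 399]);
translate([590, 762, 0]) cube([44, 44, 399]);
translate([128, 787, 427]) cube([506, 19, 538]);
translate([128, 344, 574]) cube([37, 443, 37]);
translate([597, 344, 574]) cube([37, 443, 37]);
translate([128, 344, 427]) cube([37, 37, 147]);
translate([597, 344, 427]) cube([37, 37, 147]);


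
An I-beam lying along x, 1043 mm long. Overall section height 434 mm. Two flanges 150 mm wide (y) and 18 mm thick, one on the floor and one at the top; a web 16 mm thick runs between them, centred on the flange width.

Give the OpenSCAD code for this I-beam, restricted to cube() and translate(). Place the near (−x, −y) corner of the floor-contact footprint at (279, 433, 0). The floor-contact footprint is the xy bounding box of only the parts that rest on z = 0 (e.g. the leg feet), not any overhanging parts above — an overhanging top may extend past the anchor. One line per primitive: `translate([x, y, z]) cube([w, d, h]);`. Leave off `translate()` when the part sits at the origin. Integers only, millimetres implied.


translate([279, 433, 0]) cube([1043, 150, 18]);
translate([279, 500, 18]) cube([1043, 16, 398]);
translate([279, 433, 416]) cube([1043, 150, 18]);


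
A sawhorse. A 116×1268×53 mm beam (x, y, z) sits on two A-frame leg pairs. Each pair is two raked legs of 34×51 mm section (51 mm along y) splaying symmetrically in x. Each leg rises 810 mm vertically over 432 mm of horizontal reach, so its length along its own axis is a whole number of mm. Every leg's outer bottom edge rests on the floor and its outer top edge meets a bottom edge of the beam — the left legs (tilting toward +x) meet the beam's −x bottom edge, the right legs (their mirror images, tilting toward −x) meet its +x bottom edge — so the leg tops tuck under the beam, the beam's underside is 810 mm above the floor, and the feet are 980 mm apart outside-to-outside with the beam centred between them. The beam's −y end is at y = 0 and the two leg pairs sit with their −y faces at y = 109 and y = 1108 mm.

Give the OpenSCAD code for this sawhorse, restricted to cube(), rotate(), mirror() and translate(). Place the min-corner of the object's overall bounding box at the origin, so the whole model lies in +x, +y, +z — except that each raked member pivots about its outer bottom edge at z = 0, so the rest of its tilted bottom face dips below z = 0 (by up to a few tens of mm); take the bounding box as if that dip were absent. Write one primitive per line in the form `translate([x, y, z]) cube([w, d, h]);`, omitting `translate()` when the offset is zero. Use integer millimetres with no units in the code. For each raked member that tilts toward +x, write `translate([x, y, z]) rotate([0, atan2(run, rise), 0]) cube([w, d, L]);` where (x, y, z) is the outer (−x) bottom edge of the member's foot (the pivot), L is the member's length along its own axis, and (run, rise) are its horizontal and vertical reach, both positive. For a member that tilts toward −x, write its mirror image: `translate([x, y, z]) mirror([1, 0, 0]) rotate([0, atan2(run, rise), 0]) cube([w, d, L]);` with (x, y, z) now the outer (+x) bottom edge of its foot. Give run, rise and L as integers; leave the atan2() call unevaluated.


translate([432, 0, 810]) cube([116, 1268, 53]);
translate([0, 109, 0]) rotate([0, atan2(432, 810), 0]) cube([34, 51, 918]);
translate([980, 109, 0]) mirror([1, 0, 0]) rotate([0, atan2(432, 810), 0]) cube([34, 51, 918]);
translate([0, 1108, 0]) rotate([0, atan2(432, 810), 0]) cube([34, 51, 918]);
translate([980, 1108, 0]) mirror([1, 0, 0]) rotate([0, atan2(432, 810), 0]) cube([34, 51, 918]);


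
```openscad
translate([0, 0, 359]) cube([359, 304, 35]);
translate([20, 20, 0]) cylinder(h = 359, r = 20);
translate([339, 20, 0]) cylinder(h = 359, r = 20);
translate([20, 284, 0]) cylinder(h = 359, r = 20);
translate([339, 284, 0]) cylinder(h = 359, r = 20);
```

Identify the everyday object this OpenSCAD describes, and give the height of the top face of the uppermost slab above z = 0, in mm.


A stool. The seat height is 394 mm.

A 359×304×35 slab at z = 359 on four corner cylinders — a stool. The seat top is 359 + 35 = 394 mm.


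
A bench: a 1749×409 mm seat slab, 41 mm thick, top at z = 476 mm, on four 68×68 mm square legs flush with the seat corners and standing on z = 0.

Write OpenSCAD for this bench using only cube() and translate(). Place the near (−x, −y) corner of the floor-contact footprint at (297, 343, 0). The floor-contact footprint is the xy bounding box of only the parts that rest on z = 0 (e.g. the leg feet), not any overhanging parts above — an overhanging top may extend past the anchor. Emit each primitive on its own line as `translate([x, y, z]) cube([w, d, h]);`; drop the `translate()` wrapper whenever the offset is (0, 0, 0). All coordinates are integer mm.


// leg_h = 476 − 41 = 435
translate([297, 343, 435]) cube([1749, 409, 41]);
translate([297, 343, 0]) cube([68, 68, 435]);
translate([297, 684, 0]) cube([68, 68, 435]);
translate([1978, 343, 0]) cube([68, 68, 435]);
translate([1978, 684, 0]) cube([68, 68, 435]);


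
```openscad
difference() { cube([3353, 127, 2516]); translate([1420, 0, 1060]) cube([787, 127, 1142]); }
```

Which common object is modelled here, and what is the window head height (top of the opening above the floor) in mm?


A wall with a window opening. The window head height is 2202 mm.

A wall with a rectangular opening subtracted — a window. Sill at z = 1060, opening 1142 mm tall, so the head is at 1060 + 1142 = 2202 mm.


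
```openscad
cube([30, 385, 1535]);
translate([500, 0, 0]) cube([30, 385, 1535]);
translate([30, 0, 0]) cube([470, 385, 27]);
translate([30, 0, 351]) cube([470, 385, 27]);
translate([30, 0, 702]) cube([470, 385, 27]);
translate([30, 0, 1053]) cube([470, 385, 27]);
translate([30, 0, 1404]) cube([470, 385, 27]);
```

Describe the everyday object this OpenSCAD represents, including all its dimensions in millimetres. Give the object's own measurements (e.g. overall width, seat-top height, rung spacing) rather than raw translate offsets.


An open bookshelf. Two side panels, each 30 mm thick, 385 mm deep and 1535 mm tall, stand 530 mm apart (outside-to-outside). Between them sit 5 shelves, each 27 mm thick and 385 mm deep, spanning the full gap between the sides. The bottom shelf rests on the floor (its underside at z = 0) and the clear gap between one shelf's top and the next shelf's underside is 324 mm.


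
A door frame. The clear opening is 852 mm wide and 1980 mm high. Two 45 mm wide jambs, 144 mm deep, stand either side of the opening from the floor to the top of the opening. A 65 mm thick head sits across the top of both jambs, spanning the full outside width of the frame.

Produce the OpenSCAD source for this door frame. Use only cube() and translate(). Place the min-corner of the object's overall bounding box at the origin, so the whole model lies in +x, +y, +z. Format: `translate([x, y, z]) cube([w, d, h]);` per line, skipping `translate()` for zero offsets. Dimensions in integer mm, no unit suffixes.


cube([45, 144, 1980]);
translate([897, 0, 0]) cube([45, 144, 1980]);
translate([0, 0, 1980]) cube([942, 144, 65]);


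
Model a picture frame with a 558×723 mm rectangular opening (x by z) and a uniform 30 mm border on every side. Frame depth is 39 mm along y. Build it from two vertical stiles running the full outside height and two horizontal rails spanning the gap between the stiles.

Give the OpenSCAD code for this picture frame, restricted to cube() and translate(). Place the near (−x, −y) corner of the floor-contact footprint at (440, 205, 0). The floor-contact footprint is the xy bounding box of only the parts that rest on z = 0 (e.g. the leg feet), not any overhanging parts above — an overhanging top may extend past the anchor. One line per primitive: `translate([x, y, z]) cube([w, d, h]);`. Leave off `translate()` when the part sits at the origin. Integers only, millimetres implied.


translate([440, 205, 0]) cube([30, 39, 783]);
translate([1028, 205, 0]) cube([30, 39, 783]);
translate([470, 205, 0]) cube([558, 39, 30]);
translate([470, 205, 753]) cube([558, 39, 30]);


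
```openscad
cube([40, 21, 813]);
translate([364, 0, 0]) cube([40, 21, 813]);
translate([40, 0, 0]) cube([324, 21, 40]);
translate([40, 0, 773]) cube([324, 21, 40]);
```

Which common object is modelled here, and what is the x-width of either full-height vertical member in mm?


A picture frame. The border width is 40 mm.

Four thin pieces enclosing a rectangular opening — a picture frame. The two full-height stiles are 813 mm tall; the top rail sits at z = 773 and is 40 mm tall, so the border above the opening is 813 − 773 = 40 mm, matching the stile x-width.


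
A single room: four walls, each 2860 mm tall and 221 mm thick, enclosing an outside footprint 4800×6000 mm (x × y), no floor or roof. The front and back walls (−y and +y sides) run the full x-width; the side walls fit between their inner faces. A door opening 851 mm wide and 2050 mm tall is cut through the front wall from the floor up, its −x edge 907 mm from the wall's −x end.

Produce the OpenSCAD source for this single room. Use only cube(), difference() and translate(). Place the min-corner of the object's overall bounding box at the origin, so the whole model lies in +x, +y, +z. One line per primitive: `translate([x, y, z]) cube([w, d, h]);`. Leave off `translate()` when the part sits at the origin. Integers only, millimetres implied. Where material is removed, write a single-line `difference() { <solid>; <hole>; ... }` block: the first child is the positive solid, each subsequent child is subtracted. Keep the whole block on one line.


difference() { cube([4800, 221, 2860]); translate([907, 0, 0]) cube([851, 221, 2050]); }
translate([0, 5779, 0]) cube([4800, 221, 2860]);
translate([0, 221, 0]) cube([221, 5558, 2860]);
translate([4579, 221, 0]) cube([221, 5558, 2860]);


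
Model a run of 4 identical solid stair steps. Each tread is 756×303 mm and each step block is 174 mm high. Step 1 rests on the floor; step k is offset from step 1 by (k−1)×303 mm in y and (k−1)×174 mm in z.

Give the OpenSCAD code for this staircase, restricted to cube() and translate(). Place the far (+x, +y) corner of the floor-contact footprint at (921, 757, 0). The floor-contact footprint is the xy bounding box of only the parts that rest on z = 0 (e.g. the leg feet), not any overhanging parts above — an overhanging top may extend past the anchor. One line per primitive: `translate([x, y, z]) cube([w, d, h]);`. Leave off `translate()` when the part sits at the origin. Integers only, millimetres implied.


translate([165, 454, 0]) cube([756, 303, 174]);
translate([165, 757, 174]) cube([756, 303, 174]);
translate([165, 1060, 348]) cube([756, 303, 174]);
translate([165, 1363, 522]) cube([756, 303, 174]);


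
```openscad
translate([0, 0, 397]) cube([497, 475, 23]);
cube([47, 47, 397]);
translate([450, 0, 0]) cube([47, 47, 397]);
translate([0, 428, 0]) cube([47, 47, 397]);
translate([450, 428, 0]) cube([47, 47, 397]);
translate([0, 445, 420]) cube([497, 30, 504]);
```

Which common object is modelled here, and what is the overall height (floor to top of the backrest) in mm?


A chair. The overall height is 924 mm.

A slab on four corner posts with a tall panel at the back — a chair. The seat slab sits at z = 397 with thickness 23, and the 504 mm backrest starts at the seat top, so the overall height is 397 + 23 + 504 = 924 mm.


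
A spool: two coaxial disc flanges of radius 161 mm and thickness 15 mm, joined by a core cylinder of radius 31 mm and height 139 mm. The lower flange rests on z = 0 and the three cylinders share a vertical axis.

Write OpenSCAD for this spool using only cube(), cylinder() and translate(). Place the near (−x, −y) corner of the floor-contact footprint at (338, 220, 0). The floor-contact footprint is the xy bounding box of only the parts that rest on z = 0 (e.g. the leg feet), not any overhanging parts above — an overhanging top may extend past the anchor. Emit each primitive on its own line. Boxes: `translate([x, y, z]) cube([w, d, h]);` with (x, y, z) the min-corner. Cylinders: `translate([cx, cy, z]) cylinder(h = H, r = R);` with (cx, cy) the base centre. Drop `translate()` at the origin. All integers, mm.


translate([499, 381, 0]) cylinder(h = 15, r = 161);
translate([499, 381, 15]) cylinder(h = 139, r = 31);
translate([499, 381, 154]) cylinder(h = 15, r = 161);


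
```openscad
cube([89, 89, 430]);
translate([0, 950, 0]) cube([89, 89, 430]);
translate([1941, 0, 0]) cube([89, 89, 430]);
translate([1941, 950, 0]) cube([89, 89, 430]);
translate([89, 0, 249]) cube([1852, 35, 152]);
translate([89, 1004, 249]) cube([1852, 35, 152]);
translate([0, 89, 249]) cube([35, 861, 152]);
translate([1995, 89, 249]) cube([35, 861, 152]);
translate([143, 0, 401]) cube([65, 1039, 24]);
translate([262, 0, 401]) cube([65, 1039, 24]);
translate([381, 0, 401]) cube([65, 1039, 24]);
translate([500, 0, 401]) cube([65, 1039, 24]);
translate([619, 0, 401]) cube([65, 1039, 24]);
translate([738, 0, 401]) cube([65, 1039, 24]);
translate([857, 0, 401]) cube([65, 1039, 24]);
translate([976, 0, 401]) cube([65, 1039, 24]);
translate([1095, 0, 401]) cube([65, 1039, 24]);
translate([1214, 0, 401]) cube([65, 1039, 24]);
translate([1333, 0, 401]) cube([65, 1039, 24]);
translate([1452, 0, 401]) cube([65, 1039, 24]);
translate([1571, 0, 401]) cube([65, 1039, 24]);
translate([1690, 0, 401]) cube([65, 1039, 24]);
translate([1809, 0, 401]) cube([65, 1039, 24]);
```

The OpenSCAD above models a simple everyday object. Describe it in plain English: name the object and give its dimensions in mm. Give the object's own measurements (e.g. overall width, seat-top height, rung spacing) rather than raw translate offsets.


A bed frame 2030 mm long (x) by 1039 mm wide (y). Four 89×89 mm corner posts, 430 mm tall, at the corners of the footprint. Four rails of 35 mm thickness and 152 mm height run between adjacent posts with their undersides at z = 249 mm, their outer faces flush with the outside of the frame (the two x-running rails run between the posts' inner faces; the two y-running rails run between the posts' inner faces). 15 slats, each 65 mm wide (x) and 24 mm thick, lie across the top of the two x-running rails, running the full 1039 mm width of the frame in y; along x they sit between the end posts with a 54 mm gap after the −x posts and between neighbouring slats, leaving 67 mm before the +x posts.
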